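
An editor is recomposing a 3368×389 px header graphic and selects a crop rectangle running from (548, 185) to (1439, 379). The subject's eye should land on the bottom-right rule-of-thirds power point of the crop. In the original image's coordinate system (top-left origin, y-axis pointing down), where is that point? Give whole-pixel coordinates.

Crop width = 1439 − 548 = 891 px; one third is 297.00 px.
Crop height = 379 − 185 = 194 px; one third is 64.67 px.
The bottom-right point is two-thirds across and two-thirds down within the crop:
x = 548 + 2 × 297.00 ≈ 1142; y = 185 + 2 × 64.67 ≈ 314.

x = 1142 px, y = 314 px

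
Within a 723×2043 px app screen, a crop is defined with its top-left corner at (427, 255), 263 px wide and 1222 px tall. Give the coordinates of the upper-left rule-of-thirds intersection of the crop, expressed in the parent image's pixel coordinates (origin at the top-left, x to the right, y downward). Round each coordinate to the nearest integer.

x = 515 px, y = 662 px

One third of the crop width 263 is 87.67 px.
One third of the crop height 1222 is 407.33 px.
The upper-left point is one-third across and one-third down within the crop:
x = 427 + 1 × 87.67 ≈ 515; y = 255 + 1 × 407.33 ≈ 662.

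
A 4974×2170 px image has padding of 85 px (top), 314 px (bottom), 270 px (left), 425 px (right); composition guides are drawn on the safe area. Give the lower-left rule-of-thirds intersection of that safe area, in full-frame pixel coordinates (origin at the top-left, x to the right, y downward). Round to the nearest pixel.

Content width = 4974 − 270 − 425 = 4279 px; content height = 2170 − 85 − 314 = 1771 px.
Lower-left is one-third across and two-thirds down within the safe area.
x = 270 + 1 × 4279/3 = 270 + 1426.33 ≈ 1696
y = 85 + 2 × 1771/3 = 85 + 1180.67 ≈ 1266

(1696, 1266)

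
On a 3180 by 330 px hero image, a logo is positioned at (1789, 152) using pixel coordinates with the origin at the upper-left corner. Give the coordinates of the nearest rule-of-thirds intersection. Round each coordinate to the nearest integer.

Third lines: x ∈ {1060, 2120}, y ∈ {110, 220}.
1789 is closer to x = 2120; 152 is closer to y = 110.
So the nearest intersection is the upper-right power point.

x = 2120 px, y = 110 px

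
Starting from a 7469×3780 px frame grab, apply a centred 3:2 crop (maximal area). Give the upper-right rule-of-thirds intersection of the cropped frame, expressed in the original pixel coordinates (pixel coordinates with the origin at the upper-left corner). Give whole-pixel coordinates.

(4680, 1260)

7469/3780 > 3/2, so the 3:2 crop keeps the full height 3780 and trims width to 3780 × 3/2 = 5670.00 px.
Left offset = (7469 − 5670.00)/2 = 899.50 px; top offset = 0.
Upper-right is two-thirds across and one-third down within the crop:
x = 899.50 + 2 × 5670.00/3 ≈ 4680; y = 0.00 + 1 × 3780.00/3 ≈ 1260.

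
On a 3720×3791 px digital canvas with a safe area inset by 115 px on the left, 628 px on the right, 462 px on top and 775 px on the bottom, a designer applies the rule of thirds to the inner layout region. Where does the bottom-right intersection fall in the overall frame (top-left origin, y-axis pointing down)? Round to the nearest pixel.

(2100, 2165)

Content width = 3720 − 115 − 628 = 2977 px; content height = 3791 − 462 − 775 = 2554 px.
Bottom-right is two-thirds across and two-thirds down within the inner layout region.
x = 115 + 2 × 2977/3 = 115 + 1984.67 ≈ 2100
y = 462 + 2 × 2554/3 = 462 + 1702.67 ≈ 2165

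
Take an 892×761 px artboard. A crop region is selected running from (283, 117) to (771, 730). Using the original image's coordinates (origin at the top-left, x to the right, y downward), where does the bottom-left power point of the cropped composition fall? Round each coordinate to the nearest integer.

Crop width = 771 − 283 = 488 px; one third is 162.67 px.
Crop height = 730 − 117 = 613 px; one third is 204.33 px.
The bottom-left point is one-third across and two-thirds down within the crop:
x = 283 + 1 × 162.67 ≈ 446; y = 117 + 2 × 204.33 ≈ 526.

(446, 526)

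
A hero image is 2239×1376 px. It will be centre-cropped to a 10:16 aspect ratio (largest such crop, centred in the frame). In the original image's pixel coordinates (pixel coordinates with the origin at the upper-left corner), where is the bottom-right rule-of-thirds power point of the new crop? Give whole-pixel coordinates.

2239/1376 > 10/16, so the 10:16 crop keeps the full height 1376 and trims width to 1376 × 10/16 = 860.00 px.
Left offset = (2239 − 860.00)/2 = 689.50 px; top offset = 0.
Bottom-right is two-thirds across and two-thirds down within the crop:
x = 689.50 + 2 × 860.00/3 ≈ 1263; y = 0.00 + 2 × 1376.00/3 ≈ 917.

x = 1263 px, y = 917 px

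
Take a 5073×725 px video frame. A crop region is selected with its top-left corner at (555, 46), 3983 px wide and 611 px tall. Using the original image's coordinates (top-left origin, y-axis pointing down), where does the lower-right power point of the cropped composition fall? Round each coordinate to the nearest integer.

x = 3210 px, y = 453 px

One third of the crop width 3983 is 1327.67 px.
One third of the crop height 611 is 203.67 px.
The lower-right point is two-thirds across and two-thirds down within the crop:
x = 555 + 2 × 1327.67 ≈ 3210; y = 46 + 2 × 203.67 ≈ 453.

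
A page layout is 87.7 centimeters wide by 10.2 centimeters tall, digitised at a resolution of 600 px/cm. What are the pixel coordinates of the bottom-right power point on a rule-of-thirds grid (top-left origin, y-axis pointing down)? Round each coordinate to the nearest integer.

x = 35080 px, y = 4080 px

In pixels the canvas is 87.7 × 600 = 52620 wide and 10.2 × 600 = 6120 tall.
The bottom-right point is two-thirds across and two-thirds down:
x = 2 × 52620/3 ≈ 35080; y = 2 × 6120/3 ≈ 4080.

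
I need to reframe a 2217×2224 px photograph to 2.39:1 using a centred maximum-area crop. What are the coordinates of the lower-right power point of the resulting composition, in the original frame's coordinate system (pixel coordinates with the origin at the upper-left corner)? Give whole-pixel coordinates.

2217/2224 < 2.39/1, so the 2.39:1 crop keeps the full width 2217 and trims height to 2217 × 1/2.39 = 927.62 px.
Top offset = (2224 − 927.62)/2 = 648.19 px; left offset = 0.
Lower-right is two-thirds across and two-thirds down within the crop:
x = 0.00 + 2 × 2217.00/3 ≈ 1478; y = 648.19 + 2 × 927.62/3 ≈ 1267.

x = 1478 px, y = 1267 px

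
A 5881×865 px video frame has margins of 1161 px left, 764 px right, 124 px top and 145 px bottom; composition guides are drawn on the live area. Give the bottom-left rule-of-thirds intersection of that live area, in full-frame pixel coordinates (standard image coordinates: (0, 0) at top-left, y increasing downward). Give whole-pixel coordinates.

Content width = 5881 − 1161 − 764 = 3956 px; content height = 865 − 124 − 145 = 596 px.
Bottom-left is one-third across and two-thirds down within the live area.
x = 1161 + 1 × 3956/3 = 1161 + 1318.67 ≈ 2480
y = 124 + 2 × 596/3 = 124 + 397.33 ≈ 521

(2480, 521)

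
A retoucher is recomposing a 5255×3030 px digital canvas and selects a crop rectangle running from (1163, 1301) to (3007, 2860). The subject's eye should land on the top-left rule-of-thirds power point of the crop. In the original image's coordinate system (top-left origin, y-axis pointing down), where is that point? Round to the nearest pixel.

(1778, 1821)

Crop width = 3007 − 1163 = 1844 px; one third is 614.67 px.
Crop height = 2860 − 1301 = 1559 px; one third is 519.67 px.
The top-left point is one-third across and one-third down within the crop:
x = 1163 + 1 × 614.67 ≈ 1778; y = 1301 + 1 × 519.67 ≈ 1821.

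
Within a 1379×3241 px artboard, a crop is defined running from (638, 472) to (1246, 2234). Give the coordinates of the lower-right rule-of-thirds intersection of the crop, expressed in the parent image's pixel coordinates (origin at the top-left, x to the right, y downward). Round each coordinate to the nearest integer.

Crop width = 1246 − 638 = 608 px; one third is 202.67 px.
Crop height = 2234 − 472 = 1762 px; one third is 587.33 px.
The lower-right point is two-thirds across and two-thirds down within the crop:
x = 638 + 2 × 202.67 ≈ 1043; y = 472 + 2 × 587.33 ≈ 1647.

(1043, 1647)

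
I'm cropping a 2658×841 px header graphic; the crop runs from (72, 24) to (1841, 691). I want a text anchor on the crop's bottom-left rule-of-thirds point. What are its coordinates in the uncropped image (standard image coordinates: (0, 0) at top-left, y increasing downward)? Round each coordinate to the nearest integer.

(662, 469)

Crop width = 1841 − 72 = 1769 px; one third is 589.67 px.
Crop height = 691 − 24 = 667 px; one third is 222.33 px.
The bottom-left point is one-third across and two-thirds down within the crop:
x = 72 + 1 × 589.67 ≈ 662; y = 24 + 2 × 222.33 ≈ 469.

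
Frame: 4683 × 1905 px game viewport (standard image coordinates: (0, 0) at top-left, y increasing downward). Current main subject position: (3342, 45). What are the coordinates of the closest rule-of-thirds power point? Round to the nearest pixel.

x = 3122 px, y = 635 px

Third lines: x ∈ {1561, 3122}, y ∈ {635, 1270}.
3342 is closer to x = 3122; 45 is closer to y = 635.
So the nearest intersection is the upper-right power point.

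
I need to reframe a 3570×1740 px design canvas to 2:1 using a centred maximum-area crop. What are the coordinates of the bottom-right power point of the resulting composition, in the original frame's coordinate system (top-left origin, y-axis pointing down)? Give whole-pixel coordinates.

3570/1740 > 2/1, so the 2:1 crop keeps the full height 1740 and trims width to 1740 × 2/1 = 3480.00 px.
Left offset = (3570 − 3480.00)/2 = 45.00 px; top offset = 0.
Bottom-right is two-thirds across and two-thirds down within the crop:
x = 45.00 + 2 × 3480.00/3 ≈ 2365; y = 0.00 + 2 × 1740.00/3 ≈ 1160.

x = 2365 px, y = 1160 px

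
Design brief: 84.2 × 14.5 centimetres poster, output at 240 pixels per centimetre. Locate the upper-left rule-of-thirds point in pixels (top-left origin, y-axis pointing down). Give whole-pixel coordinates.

(6736, 1160)

In pixels the canvas is 84.2 × 240 = 20208 wide and 14.5 × 240 = 3480 tall.
The upper-left point is one-third across and one-third down:
x = 1 × 20208/3 ≈ 6736; y = 1 × 3480/3 ≈ 1160.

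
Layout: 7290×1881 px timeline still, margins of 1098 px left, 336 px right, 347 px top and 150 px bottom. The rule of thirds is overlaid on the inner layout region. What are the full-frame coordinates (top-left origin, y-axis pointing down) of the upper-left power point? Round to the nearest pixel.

Content width = 7290 − 1098 − 336 = 5856 px; content height = 1881 − 347 − 150 = 1384 px.
Upper-left is one-third across and one-third down within the inner layout region.
x = 1098 + 1 × 5856/3 = 1098 + 1952.00 ≈ 3050
y = 347 + 1 × 1384/3 = 347 + 461.33 ≈ 808

(3050, 808)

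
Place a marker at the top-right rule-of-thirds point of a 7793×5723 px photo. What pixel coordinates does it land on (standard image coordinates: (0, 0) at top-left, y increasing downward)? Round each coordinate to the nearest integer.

The top-right point sits two-thirds of the way across and one-third of the way down.
x = 2 × 7793/3 ≈ 5195; y = 1 × 5723/3 ≈ 1908.

(5195, 1908)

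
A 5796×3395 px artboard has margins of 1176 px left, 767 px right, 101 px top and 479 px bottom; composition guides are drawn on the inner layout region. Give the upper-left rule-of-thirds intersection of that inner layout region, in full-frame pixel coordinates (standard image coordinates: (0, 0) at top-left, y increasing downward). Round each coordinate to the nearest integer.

Content width = 5796 − 1176 − 767 = 3853 px; content height = 3395 − 101 − 479 = 2815 px.
Upper-left is one-third across and one-third down within the inner layout region.
x = 1176 + 1 × 3853/3 = 1176 + 1284.33 ≈ 2460
y = 101 + 1 × 2815/3 = 101 + 938.33 ≈ 1039

(2460, 1039)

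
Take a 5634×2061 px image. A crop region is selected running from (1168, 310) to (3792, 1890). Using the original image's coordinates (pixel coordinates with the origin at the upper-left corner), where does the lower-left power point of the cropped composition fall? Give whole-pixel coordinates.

Crop width = 3792 − 1168 = 2624 px; one third is 874.67 px.
Crop height = 1890 − 310 = 1580 px; one third is 526.67 px.
The lower-left point is one-third across and two-thirds down within the crop:
x = 1168 + 1 × 874.67 ≈ 2043; y = 310 + 2 × 526.67 ≈ 1363.

x = 2043 px, y = 1363 px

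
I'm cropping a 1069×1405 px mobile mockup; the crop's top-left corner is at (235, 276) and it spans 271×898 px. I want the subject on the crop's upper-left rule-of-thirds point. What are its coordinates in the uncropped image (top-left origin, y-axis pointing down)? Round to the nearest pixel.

One third of the crop width 271 is 90.33 px.
One third of the crop height 898 is 299.33 px.
The upper-left point is one-third across and one-third down within the crop:
x = 235 + 1 × 90.33 ≈ 325; y = 276 + 1 × 299.33 ≈ 575.

x = 325 px, y = 575 px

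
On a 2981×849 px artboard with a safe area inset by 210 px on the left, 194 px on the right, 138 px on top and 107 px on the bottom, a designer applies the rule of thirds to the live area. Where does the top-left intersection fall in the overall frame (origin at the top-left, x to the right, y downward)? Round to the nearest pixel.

Content width = 2981 − 210 − 194 = 2577 px; content height = 849 − 138 − 107 = 604 px.
Top-left is one-third across and one-third down within the live area.
x = 210 + 1 × 2577/3 = 210 + 859.00 ≈ 1069
y = 138 + 1 × 604/3 = 138 + 201.33 ≈ 339

(1069, 339)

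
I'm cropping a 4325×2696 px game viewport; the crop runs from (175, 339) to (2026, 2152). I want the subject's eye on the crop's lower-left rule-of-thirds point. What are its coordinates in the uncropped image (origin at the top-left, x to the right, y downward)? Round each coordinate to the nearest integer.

x = 792 px, y = 1548 px

Crop width = 2026 − 175 = 1851 px; one third is 617.00 px.
Crop height = 2152 − 339 = 1813 px; one third is 604.33 px.
The lower-left point is one-third across and two-thirds down within the crop:
x = 175 + 1 × 617.00 ≈ 792; y = 339 + 2 × 604.33 ≈ 1548.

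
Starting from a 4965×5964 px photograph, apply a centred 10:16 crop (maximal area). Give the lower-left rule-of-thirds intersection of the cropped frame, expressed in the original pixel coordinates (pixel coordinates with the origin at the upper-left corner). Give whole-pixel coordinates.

4965/5964 > 10/16, so the 10:16 crop keeps the full height 5964 and trims width to 5964 × 10/16 = 3727.50 px.
Left offset = (4965 − 3727.50)/2 = 618.75 px; top offset = 0.
Lower-left is one-third across and two-thirds down within the crop:
x = 618.75 + 1 × 3727.50/3 ≈ 1861; y = 0.00 + 2 × 5964.00/3 ≈ 3976.

(1861, 3976)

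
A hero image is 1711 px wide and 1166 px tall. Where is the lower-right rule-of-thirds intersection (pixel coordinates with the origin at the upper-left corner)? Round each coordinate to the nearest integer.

The lower-right point sits two-thirds of the way across and two-thirds of the way down.
x = 2 × 1711/3 ≈ 1141; y = 2 × 1166/3 ≈ 777.

x = 1141 px, y = 777 px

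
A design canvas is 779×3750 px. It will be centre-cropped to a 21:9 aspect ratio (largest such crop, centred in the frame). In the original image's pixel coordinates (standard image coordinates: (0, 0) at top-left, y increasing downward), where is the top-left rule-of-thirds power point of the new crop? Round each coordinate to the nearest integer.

(260, 1819)

779/3750 < 21/9, so the 21:9 crop keeps the full width 779 and trims height to 779 × 9/21 = 333.86 px.
Top offset = (3750 − 333.86)/2 = 1708.07 px; left offset = 0.
Top-left is one-third across and one-third down within the crop:
x = 0.00 + 1 × 779.00/3 ≈ 260; y = 1708.07 + 1 × 333.86/3 ≈ 1819.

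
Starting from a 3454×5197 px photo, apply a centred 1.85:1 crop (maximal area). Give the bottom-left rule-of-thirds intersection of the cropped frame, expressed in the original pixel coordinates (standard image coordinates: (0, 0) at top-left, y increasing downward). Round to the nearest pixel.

x = 1151 px, y = 2910 px

3454/5197 < 1.85/1, so the 1.85:1 crop keeps the full width 3454 and trims height to 3454 × 1/1.85 = 1867.03 px.
Top offset = (5197 − 1867.03)/2 = 1664.99 px; left offset = 0.
Bottom-left is one-third across and two-thirds down within the crop:
x = 0.00 + 1 × 3454.00/3 ≈ 1151; y = 1664.99 + 2 × 1867.03/3 ≈ 2910.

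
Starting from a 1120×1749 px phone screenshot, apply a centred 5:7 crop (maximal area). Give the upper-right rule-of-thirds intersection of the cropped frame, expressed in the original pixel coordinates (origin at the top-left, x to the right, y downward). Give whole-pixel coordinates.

1120/1749 < 5/7, so the 5:7 crop keeps the full width 1120 and trims height to 1120 × 7/5 = 1568.00 px.
Top offset = (1749 − 1568.00)/2 = 90.50 px; left offset = 0.
Upper-right is two-thirds across and one-third down within the crop:
x = 0.00 + 2 × 1120.00/3 ≈ 747; y = 90.50 + 1 × 1568.00/3 ≈ 613.

x = 747 px, y = 613 px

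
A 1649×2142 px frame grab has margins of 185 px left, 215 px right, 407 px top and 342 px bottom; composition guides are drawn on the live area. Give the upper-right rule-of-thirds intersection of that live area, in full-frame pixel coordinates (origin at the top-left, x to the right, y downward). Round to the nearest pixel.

Content width = 1649 − 185 − 215 = 1249 px; content height = 2142 − 407 − 342 = 1393 px.
Upper-right is two-thirds across and one-third down within the live area.
x = 185 + 2 × 1249/3 = 185 + 832.67 ≈ 1018
y = 407 + 1 × 1393/3 = 407 + 464.33 ≈ 871

x = 1018 px, y = 871 px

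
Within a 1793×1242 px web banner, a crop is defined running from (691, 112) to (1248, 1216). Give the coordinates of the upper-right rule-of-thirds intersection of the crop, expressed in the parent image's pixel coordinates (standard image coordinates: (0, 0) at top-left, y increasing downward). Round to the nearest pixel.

Crop width = 1248 − 691 = 557 px; one third is 185.67 px.
Crop height = 1216 − 112 = 1104 px; one third is 368.00 px.
The upper-right point is two-thirds across and one-third down within the crop:
x = 691 + 2 × 185.67 ≈ 1062; y = 112 + 1 × 368.00 ≈ 480.

x = 1062 px, y = 480 px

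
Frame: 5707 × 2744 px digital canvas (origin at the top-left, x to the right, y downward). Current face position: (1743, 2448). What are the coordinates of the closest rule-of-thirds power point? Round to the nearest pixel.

Third lines: x ∈ {1902, 3805}, y ∈ {915, 1829}.
1743 is closer to x = 1902; 2448 is closer to y = 1829.
So the nearest intersection is the lower-left power point.

x = 1902 px, y = 1829 px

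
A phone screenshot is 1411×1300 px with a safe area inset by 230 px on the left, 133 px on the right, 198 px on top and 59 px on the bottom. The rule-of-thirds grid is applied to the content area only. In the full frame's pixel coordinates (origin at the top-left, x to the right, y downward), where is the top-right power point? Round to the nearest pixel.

Content width = 1411 − 230 − 133 = 1048 px; content height = 1300 − 198 − 59 = 1043 px.
Top-right is two-thirds across and one-third down within the content area.
x = 230 + 2 × 1048/3 = 230 + 698.67 ≈ 929
y = 198 + 1 × 1043/3 = 198 + 347.67 ≈ 546

(929, 546)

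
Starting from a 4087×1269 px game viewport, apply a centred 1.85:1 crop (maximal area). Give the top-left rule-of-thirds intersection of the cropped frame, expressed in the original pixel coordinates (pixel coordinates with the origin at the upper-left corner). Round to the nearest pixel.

4087/1269 > 1.85/1, so the 1.85:1 crop keeps the full height 1269 and trims width to 1269 × 1.85/1 = 2347.65 px.
Left offset = (4087 − 2347.65)/2 = 869.67 px; top offset = 0.
Top-left is one-third across and one-third down within the crop:
x = 869.67 + 1 × 2347.65/3 ≈ 1652; y = 0.00 + 1 × 1269.00/3 ≈ 423.

x = 1652 px, y = 423 px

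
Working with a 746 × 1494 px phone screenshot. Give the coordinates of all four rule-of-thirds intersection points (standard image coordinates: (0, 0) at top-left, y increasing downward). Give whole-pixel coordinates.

(249, 498), (497, 498), (249, 996), (497, 996)

One third of 746 is 248.67; one third of 1494 is 498.
Vertical third lines at x = 249 and x = 497; horizontal third lines at y = 498 and y = 996.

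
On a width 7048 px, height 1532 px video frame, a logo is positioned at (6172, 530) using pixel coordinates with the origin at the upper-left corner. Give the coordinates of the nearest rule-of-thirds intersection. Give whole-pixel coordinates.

x = 4699 px, y = 511 px

Third lines: x ∈ {2349, 4699}, y ∈ {511, 1021}.
6172 is closer to x = 4699; 530 is closer to y = 511.
So the nearest intersection is the upper-right power point.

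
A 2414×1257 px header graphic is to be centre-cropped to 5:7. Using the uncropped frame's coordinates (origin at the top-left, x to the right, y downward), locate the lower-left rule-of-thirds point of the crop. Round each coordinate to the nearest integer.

(1057, 838)

2414/1257 > 5/7, so the 5:7 crop keeps the full height 1257 and trims width to 1257 × 5/7 = 897.86 px.
Left offset = (2414 − 897.86)/2 = 758.07 px; top offset = 0.
Lower-left is one-third across and two-thirds down within the crop:
x = 758.07 + 1 × 897.86/3 ≈ 1057; y = 0.00 + 2 × 1257.00/3 ≈ 838.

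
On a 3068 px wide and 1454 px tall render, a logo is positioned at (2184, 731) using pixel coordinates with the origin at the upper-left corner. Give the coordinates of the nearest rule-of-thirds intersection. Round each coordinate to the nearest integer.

Third lines: x ∈ {1023, 2045}, y ∈ {485, 969}.
2184 is closer to x = 2045; 731 is closer to y = 969.
So the nearest intersection is the lower-right power point.

x = 2045 px, y = 969 px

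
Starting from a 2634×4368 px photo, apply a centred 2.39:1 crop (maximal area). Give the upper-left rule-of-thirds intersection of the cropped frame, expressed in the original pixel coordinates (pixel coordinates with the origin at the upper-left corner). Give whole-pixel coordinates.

x = 878 px, y = 2000 px

2634/4368 < 2.39/1, so the 2.39:1 crop keeps the full width 2634 and trims height to 2634 × 1/2.39 = 1102.09 px.
Top offset = (4368 − 1102.09)/2 = 1632.95 px; left offset = 0.
Upper-left is one-third across and one-third down within the crop:
x = 0.00 + 1 × 2634.00/3 ≈ 878; y = 1632.95 + 1 × 1102.09/3 ≈ 2000.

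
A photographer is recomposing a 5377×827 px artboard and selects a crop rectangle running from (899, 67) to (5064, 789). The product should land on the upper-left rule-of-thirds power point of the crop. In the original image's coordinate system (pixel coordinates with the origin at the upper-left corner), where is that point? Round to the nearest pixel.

Crop width = 5064 − 899 = 4165 px; one third is 1388.33 px.
Crop height = 789 − 67 = 722 px; one third is 240.67 px.
The upper-left point is one-third across and one-third down within the crop:
x = 899 + 1 × 1388.33 ≈ 2287; y = 67 + 1 × 240.67 ≈ 308.

x = 2287 px, y = 308 px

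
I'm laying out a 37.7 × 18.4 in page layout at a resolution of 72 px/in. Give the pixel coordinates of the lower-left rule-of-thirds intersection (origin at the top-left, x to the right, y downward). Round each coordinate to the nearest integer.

x = 905 px, y = 883 px

In pixels the canvas is 37.7 × 72 = 2714.4 wide and 18.4 × 72 = 1324.8 tall.
The lower-left point is one-third across and two-thirds down:
x = 1 × 2714.4/3 ≈ 905; y = 2 × 1324.8/3 ≈ 883.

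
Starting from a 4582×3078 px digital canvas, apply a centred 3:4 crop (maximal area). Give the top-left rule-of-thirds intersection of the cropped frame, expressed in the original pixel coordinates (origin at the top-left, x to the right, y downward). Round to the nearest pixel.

(1906, 1026)

4582/3078 > 3/4, so the 3:4 crop keeps the full height 3078 and trims width to 3078 × 3/4 = 2308.50 px.
Left offset = (4582 − 2308.50)/2 = 1136.75 px; top offset = 0.
Top-left is one-third across and one-third down within the crop:
x = 1136.75 + 1 × 2308.50/3 ≈ 1906; y = 0.00 + 1 × 3078.00/3 ≈ 1026.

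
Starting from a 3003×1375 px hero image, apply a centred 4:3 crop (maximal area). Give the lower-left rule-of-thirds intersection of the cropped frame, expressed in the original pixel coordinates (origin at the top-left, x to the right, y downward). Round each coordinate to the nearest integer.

(1196, 917)

3003/1375 > 4/3, so the 4:3 crop keeps the full height 1375 and trims width to 1375 × 4/3 = 1833.33 px.
Left offset = (3003 − 1833.33)/2 = 584.83 px; top offset = 0.
Lower-left is one-third across and two-thirds down within the crop:
x = 584.83 + 1 × 1833.33/3 ≈ 1196; y = 0.00 + 2 × 1375.00/3 ≈ 917.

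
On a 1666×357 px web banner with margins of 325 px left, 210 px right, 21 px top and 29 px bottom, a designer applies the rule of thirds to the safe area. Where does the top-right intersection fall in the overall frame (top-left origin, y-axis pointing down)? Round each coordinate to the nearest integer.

Content width = 1666 − 325 − 210 = 1131 px; content height = 357 − 21 − 29 = 307 px.
Top-right is two-thirds across and one-third down within the safe area.
x = 325 + 2 × 1131/3 = 325 + 754.00 ≈ 1079
y = 21 + 1 × 307/3 = 21 + 102.33 ≈ 123

x = 1079 px, y = 123 px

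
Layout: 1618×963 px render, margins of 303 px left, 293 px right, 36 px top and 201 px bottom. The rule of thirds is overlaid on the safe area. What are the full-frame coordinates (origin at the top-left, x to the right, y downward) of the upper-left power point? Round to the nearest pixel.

(644, 278)

Content width = 1618 − 303 − 293 = 1022 px; content height = 963 − 36 − 201 = 726 px.
Upper-left is one-third across and one-third down within the safe area.
x = 303 + 1 × 1022/3 = 303 + 340.67 ≈ 644
y = 36 + 1 × 726/3 = 36 + 242.00 ≈ 278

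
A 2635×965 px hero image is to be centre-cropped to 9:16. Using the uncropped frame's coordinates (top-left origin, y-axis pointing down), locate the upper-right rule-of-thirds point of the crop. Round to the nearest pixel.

2635/965 > 9/16, so the 9:16 crop keeps the full height 965 and trims width to 965 × 9/16 = 542.81 px.
Left offset = (2635 − 542.81)/2 = 1046.09 px; top offset = 0.
Upper-right is two-thirds across and one-third down within the crop:
x = 1046.09 + 2 × 542.81/3 ≈ 1408; y = 0.00 + 1 × 965.00/3 ≈ 322.

(1408, 322)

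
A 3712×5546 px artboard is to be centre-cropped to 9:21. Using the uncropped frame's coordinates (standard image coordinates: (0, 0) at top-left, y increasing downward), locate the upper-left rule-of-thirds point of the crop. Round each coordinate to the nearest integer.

3712/5546 > 9/21, so the 9:21 crop keeps the full height 5546 and trims width to 5546 × 9/21 = 2376.86 px.
Left offset = (3712 − 2376.86)/2 = 667.57 px; top offset = 0.
Upper-left is one-third across and one-third down within the crop:
x = 667.57 + 1 × 2376.86/3 ≈ 1460; y = 0.00 + 1 × 5546.00/3 ≈ 1849.

(1460, 1849)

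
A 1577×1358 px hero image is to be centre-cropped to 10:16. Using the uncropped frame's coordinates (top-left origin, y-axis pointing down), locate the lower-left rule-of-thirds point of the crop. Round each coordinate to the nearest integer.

(647, 905)

1577/1358 > 10/16, so the 10:16 crop keeps the full height 1358 and trims width to 1358 × 10/16 = 848.75 px.
Left offset = (1577 − 848.75)/2 = 364.12 px; top offset = 0.
Lower-left is one-third across and two-thirds down within the crop:
x = 364.12 + 1 × 848.75/3 ≈ 647; y = 0.00 + 2 × 1358.00/3 ≈ 905.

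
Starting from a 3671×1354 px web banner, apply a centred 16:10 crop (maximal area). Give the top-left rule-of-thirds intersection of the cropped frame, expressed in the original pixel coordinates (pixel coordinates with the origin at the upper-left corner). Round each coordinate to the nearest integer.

3671/1354 > 16/10, so the 16:10 crop keeps the full height 1354 and trims width to 1354 × 16/10 = 2166.40 px.
Left offset = (3671 − 2166.40)/2 = 752.30 px; top offset = 0.
Top-left is one-third across and one-third down within the crop:
x = 752.30 + 1 × 2166.40/3 ≈ 1474; y = 0.00 + 1 × 1354.00/3 ≈ 451.

(1474, 451)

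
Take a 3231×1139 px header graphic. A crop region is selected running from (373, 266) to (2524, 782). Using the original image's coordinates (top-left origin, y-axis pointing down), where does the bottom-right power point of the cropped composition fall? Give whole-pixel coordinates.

Crop width = 2524 − 373 = 2151 px; one third is 717.00 px.
Crop height = 782 − 266 = 516 px; one third is 172.00 px.
The bottom-right point is two-thirds across and two-thirds down within the crop:
x = 373 + 2 × 717.00 ≈ 1807; y = 266 + 2 × 172.00 ≈ 610.

(1807, 610)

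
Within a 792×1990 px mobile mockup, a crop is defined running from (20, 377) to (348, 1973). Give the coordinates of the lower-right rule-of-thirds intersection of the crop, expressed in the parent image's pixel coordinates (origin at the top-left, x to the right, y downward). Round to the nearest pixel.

x = 239 px, y = 1441 px

Crop width = 348 − 20 = 328 px; one third is 109.33 px.
Crop height = 1973 − 377 = 1596 px; one third is 532.00 px.
The lower-right point is two-thirds across and two-thirds down within the crop:
x = 20 + 2 × 109.33 ≈ 239; y = 377 + 2 × 532.00 ≈ 1441.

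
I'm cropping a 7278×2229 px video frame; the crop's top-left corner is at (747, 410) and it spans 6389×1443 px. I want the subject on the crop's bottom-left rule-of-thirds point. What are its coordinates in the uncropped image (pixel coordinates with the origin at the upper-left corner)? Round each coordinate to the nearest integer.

One third of the crop width 6389 is 2129.67 px.
One third of the crop height 1443 is 481.00 px.
The bottom-left point is one-third across and two-thirds down within the crop:
x = 747 + 1 × 2129.67 ≈ 2877; y = 410 + 2 × 481.00 ≈ 1372.

(2877, 1372)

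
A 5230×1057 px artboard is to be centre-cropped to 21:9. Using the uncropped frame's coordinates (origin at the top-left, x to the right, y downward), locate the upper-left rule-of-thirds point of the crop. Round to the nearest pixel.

5230/1057 > 21/9, so the 21:9 crop keeps the full height 1057 and trims width to 1057 × 21/9 = 2466.33 px.
Left offset = (5230 − 2466.33)/2 = 1381.83 px; top offset = 0.
Upper-left is one-third across and one-third down within the crop:
x = 1381.83 + 1 × 2466.33/3 ≈ 2204; y = 0.00 + 1 × 1057.00/3 ≈ 352.

(2204, 352)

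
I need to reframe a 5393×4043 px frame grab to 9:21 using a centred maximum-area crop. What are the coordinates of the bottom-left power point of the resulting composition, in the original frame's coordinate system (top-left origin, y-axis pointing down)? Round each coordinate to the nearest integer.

(2408, 2695)

5393/4043 > 9/21, so the 9:21 crop keeps the full height 4043 and trims width to 4043 × 9/21 = 1732.71 px.
Left offset = (5393 − 1732.71)/2 = 1830.14 px; top offset = 0.
Bottom-left is one-third across and two-thirds down within the crop:
x = 1830.14 + 1 × 1732.71/3 ≈ 2408; y = 0.00 + 2 × 4043.00/3 ≈ 2695.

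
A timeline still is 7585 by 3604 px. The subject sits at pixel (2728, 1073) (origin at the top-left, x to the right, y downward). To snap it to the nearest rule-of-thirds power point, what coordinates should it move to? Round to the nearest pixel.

Third lines: x ∈ {2528, 5057}, y ∈ {1201, 2403}.
2728 is closer to x = 2528; 1073 is closer to y = 1201.
So the nearest intersection is the upper-left power point.

x = 2528 px, y = 1201 px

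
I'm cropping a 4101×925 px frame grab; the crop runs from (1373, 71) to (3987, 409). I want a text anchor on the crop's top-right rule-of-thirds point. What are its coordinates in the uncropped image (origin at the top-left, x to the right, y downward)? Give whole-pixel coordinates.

(3116, 184)

Crop width = 3987 − 1373 = 2614 px; one third is 871.33 px.
Crop height = 409 − 71 = 338 px; one third is 112.67 px.
The top-right point is two-thirds across and one-third down within the crop:
x = 1373 + 2 × 871.33 ≈ 3116; y = 71 + 1 × 112.67 ≈ 184.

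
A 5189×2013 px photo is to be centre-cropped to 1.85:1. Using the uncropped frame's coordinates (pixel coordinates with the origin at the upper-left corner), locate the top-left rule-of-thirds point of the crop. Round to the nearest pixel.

5189/2013 > 1.85/1, so the 1.85:1 crop keeps the full height 2013 and trims width to 2013 × 1.85/1 = 3724.05 px.
Left offset = (5189 − 3724.05)/2 = 732.47 px; top offset = 0.
Top-left is one-third across and one-third down within the crop:
x = 732.47 + 1 × 3724.05/3 ≈ 1974; y = 0.00 + 1 × 2013.00/3 ≈ 671.

x = 1974 px, y = 671 px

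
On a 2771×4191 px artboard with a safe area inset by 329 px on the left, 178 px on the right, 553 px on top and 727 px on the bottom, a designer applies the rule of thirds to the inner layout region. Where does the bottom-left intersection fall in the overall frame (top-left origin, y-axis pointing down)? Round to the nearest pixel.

x = 1084 px, y = 2494 px

Content width = 2771 − 329 − 178 = 2264 px; content height = 4191 − 553 − 727 = 2911 px.
Bottom-left is one-third across and two-thirds down within the inner layout region.
x = 329 + 1 × 2264/3 = 329 + 754.67 ≈ 1084
y = 553 + 2 × 2911/3 = 553 + 1940.67 ≈ 2494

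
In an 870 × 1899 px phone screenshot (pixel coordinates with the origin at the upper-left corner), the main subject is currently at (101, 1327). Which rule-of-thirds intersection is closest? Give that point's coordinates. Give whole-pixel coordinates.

Third lines: x ∈ {290, 580}, y ∈ {633, 1266}.
101 is closer to x = 290; 1327 is closer to y = 1266.
So the nearest intersection is the lower-left power point.

(290, 1266)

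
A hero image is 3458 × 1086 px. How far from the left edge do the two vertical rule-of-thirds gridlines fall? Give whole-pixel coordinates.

3458 / 3 = 1152.67, so the vertical lines sit at one and two thirds of 3458.

1153 px and 2305 px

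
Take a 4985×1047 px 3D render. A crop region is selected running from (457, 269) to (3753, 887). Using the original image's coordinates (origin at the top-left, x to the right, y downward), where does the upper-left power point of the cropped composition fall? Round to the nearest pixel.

Crop width = 3753 − 457 = 3296 px; one third is 1098.67 px.
Crop height = 887 − 269 = 618 px; one third is 206.00 px.
The upper-left point is one-third across and one-third down within the crop:
x = 457 + 1 × 1098.67 ≈ 1556; y = 269 + 1 × 206.00 ≈ 475.

x = 1556 px, y = 475 px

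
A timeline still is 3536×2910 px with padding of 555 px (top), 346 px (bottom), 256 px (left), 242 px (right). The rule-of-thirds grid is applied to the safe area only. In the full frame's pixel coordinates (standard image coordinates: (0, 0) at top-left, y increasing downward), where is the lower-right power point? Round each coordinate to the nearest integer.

x = 2281 px, y = 1894 px

Content width = 3536 − 256 − 242 = 3038 px; content height = 2910 − 555 − 346 = 2009 px.
Lower-right is two-thirds across and two-thirds down within the safe area.
x = 256 + 2 × 3038/3 = 256 + 2025.33 ≈ 2281
y = 555 + 2 × 2009/3 = 555 + 1339.33 ≈ 1894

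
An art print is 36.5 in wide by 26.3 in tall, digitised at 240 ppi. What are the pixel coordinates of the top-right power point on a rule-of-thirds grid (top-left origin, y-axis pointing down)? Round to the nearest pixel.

In pixels the canvas is 36.5 × 240 = 8760 wide and 26.3 × 240 = 6312 tall.
The top-right point is two-thirds across and one-third down:
x = 2 × 8760/3 ≈ 5840; y = 1 × 6312/3 ≈ 2104.

(5840, 2104)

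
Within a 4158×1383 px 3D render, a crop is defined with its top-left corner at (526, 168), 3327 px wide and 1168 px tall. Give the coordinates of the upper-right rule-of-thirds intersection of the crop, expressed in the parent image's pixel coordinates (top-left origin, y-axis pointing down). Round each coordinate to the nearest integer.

x = 2744 px, y = 557 px

One third of the crop width 3327 is 1109.00 px.
One third of the crop height 1168 is 389.33 px.
The upper-right point is two-thirds across and one-third down within the crop:
x = 526 + 2 × 1109.00 ≈ 2744; y = 168 + 1 × 389.33 ≈ 557.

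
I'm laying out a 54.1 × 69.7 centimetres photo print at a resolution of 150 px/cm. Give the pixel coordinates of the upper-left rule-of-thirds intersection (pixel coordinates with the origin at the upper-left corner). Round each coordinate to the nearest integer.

(2705, 3485)

In pixels the canvas is 54.1 × 150 = 8115 wide and 69.7 × 150 = 10455 tall.
The upper-left point is one-third across and one-third down:
x = 1 × 8115/3 ≈ 2705; y = 1 × 10455/3 ≈ 3485.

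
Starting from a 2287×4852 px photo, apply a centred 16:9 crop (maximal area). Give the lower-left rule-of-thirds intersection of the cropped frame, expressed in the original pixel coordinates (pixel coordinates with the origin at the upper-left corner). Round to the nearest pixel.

2287/4852 < 16/9, so the 16:9 crop keeps the full width 2287 and trims height to 2287 × 9/16 = 1286.44 px.
Top offset = (4852 − 1286.44)/2 = 1782.78 px; left offset = 0.
Lower-left is one-third across and two-thirds down within the crop:
x = 0.00 + 1 × 2287.00/3 ≈ 762; y = 1782.78 + 2 × 1286.44/3 ≈ 2640.

x = 762 px, y = 2640 px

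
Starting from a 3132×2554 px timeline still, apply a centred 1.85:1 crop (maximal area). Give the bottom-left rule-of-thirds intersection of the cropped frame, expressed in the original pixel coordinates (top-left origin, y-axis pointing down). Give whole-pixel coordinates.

3132/2554 < 1.85/1, so the 1.85:1 crop keeps the full width 3132 and trims height to 3132 × 1/1.85 = 1692.97 px.
Top offset = (2554 − 1692.97)/2 = 430.51 px; left offset = 0.
Bottom-left is one-third across and two-thirds down within the crop:
x = 0.00 + 1 × 3132.00/3 ≈ 1044; y = 430.51 + 2 × 1692.97/3 ≈ 1559.

(1044, 1559)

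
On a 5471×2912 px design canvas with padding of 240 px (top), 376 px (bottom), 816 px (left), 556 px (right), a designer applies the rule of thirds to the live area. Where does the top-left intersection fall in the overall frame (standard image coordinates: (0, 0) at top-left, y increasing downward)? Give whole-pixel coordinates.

Content width = 5471 − 816 − 556 = 4099 px; content height = 2912 − 240 − 376 = 2296 px.
Top-left is one-third across and one-third down within the live area.
x = 816 + 1 × 4099/3 = 816 + 1366.33 ≈ 2182
y = 240 + 1 × 2296/3 = 240 + 765.33 ≈ 1005

x = 2182 px, y = 1005 px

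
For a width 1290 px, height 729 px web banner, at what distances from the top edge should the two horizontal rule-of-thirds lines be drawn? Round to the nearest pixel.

729 / 3 = 243, so the horizontal lines sit at one and two thirds of 729.

243 px and 486 px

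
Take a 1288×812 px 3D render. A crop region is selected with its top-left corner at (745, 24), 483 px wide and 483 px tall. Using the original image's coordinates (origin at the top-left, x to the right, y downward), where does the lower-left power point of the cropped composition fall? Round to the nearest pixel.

One third of the crop width 483 is 161.00 px.
One third of the crop height 483 is 161.00 px.
The lower-left point is one-third across and two-thirds down within the crop:
x = 745 + 1 × 161.00 ≈ 906; y = 24 + 2 × 161.00 ≈ 346.

(906, 346)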